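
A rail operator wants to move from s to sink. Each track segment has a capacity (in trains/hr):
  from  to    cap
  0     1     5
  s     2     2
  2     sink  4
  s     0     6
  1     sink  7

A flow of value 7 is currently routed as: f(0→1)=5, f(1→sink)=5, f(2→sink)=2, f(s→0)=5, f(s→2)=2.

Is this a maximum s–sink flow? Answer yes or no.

Residual reachable from s: {0, s}; sink is not reachable.
Saturated cut: s→2, 0→1 with total capacity 7 = current flow value. Flow is maximum.

Yes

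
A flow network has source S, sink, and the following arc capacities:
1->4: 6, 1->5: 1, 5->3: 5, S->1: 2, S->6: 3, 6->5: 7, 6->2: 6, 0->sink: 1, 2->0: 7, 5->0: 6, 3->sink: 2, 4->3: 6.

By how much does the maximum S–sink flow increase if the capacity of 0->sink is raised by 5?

2

Original max flow = 3.
After raising cap(0->sink), augmenting paths through that edge carry 2 more units.
New max flow = 5. Increase = 2.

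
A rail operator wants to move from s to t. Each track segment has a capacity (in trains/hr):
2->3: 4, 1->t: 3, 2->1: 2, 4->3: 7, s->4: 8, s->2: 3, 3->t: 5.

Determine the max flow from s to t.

Augment s->2->1->t: bottleneck 2. Total 2.
Augment s->2->3->t: bottleneck 1. Total 3.
Augment s->4->3->t: bottleneck 4. Total 7.
No augmenting path remains in the residual graph.

7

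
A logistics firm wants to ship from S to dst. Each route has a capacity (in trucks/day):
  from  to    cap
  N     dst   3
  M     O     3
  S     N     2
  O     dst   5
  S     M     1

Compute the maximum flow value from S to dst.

3

Augment S->N->dst: bottleneck 2. Total 2.
Augment S->M->O->dst: bottleneck 1. Total 3.
No augmenting path remains in the residual graph.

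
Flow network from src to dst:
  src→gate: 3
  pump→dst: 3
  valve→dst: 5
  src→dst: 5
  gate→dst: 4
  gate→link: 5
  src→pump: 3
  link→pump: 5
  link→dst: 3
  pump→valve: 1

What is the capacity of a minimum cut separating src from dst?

11

Max flow = 11 (via 3 augmenting paths).
In the residual at optimum, the set reachable from src is {src}.
Cut edges: src→gate (cap 3), src→pump (cap 3), src→dst (cap 5). Sum = 11.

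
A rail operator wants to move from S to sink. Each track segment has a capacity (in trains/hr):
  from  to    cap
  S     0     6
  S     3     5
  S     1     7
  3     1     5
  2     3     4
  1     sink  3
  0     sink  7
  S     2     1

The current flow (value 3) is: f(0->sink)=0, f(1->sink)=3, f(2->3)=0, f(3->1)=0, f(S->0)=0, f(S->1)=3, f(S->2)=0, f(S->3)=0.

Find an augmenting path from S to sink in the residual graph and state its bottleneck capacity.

Residual along S->0->sink: S->0: 6, 0->sink: 7.
Bottleneck = min = 6.

S->0->sink, bottleneck 6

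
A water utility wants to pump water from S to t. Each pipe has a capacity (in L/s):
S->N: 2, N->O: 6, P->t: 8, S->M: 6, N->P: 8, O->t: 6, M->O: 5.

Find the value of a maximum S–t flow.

7

Augment S->M->O->t: bottleneck 5. Total 5.
Augment S->N->O->t: bottleneck 1. Total 6.
Augment S->N->P->t: bottleneck 1. Total 7.
No augmenting path remains in the residual graph.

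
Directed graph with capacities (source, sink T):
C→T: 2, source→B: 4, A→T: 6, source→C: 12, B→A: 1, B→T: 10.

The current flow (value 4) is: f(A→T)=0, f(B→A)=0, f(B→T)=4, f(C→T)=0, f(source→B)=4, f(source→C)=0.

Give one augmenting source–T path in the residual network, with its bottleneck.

Residual along source→C→T: source→C: 12, C→T: 2.
Bottleneck = min = 2.

source→C→T, bottleneck 2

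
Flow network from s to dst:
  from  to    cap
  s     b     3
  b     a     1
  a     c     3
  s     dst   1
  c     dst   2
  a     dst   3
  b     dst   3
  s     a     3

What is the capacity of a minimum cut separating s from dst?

Max flow = 7 (via 3 augmenting paths).
In the residual at optimum, the set reachable from s is {s}.
Cut edges: s→b (cap 3), s→a (cap 3), s→dst (cap 1). Sum = 7.

7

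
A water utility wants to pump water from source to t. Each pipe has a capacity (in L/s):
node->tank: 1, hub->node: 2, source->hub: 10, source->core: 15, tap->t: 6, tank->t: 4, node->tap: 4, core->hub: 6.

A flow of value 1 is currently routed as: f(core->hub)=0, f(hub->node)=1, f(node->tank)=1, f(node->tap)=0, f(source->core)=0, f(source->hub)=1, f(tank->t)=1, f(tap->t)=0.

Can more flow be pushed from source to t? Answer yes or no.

Residual path source->hub->node->tap->t has bottleneck 1 > 0.
Pushing 1 along it raises the flow to 2, so the given flow is not maximum.

Yes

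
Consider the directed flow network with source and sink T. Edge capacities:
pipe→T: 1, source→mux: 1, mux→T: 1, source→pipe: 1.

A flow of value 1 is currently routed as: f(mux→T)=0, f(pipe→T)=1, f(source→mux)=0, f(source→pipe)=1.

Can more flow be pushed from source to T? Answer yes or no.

Yes

Residual path source→mux→T has bottleneck 1 > 0.
Pushing 1 along it raises the flow to 2, so the given flow is not maximum.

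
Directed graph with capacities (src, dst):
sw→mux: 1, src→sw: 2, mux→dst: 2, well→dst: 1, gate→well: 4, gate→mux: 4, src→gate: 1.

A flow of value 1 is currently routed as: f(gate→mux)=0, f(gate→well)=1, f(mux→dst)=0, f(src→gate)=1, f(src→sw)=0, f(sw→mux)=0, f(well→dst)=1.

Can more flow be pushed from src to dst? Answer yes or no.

Residual path src→sw→mux→dst has bottleneck 1 > 0.
Pushing 1 along it raises the flow to 2, so the given flow is not maximum.

Yes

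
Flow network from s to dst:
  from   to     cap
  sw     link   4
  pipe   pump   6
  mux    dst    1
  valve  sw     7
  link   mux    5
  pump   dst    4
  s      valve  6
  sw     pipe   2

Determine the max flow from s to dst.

Augment s→valve→sw→link→mux→dst: bottleneck 1. Total 1.
Augment s→valve→sw→pipe→pump→dst: bottleneck 2. Total 3.
No augmenting path remains in the residual graph.

3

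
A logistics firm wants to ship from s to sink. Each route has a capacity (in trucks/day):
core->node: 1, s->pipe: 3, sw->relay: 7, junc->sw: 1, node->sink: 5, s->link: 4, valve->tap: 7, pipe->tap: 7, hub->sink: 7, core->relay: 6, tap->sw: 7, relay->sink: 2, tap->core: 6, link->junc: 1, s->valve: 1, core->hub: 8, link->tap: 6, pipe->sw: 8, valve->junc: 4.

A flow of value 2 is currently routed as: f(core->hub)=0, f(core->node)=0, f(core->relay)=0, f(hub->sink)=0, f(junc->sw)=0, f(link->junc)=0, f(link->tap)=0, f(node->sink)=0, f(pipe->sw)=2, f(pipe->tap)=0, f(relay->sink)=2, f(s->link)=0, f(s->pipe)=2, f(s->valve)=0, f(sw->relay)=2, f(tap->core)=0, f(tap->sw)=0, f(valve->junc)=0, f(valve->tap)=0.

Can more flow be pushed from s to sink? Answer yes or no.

Residual path s->valve->tap->core->node->sink has bottleneck 1 > 0.
Pushing 1 along it raises the flow to 3, so the given flow is not maximum.

Yes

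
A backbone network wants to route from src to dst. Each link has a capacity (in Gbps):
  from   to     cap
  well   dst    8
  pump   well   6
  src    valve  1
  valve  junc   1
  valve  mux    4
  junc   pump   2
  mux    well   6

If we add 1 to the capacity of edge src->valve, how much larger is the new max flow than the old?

1

Original max flow = 1.
After raising cap(src->valve), augmenting paths through that edge carry 1 more unit.
New max flow = 2. Increase = 1.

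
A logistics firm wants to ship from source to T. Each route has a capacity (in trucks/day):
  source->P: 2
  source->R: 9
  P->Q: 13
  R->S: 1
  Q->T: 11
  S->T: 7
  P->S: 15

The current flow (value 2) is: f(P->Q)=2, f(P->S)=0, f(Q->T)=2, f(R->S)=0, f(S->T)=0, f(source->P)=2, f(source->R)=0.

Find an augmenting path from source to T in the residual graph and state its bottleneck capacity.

source->R->S->T, bottleneck 1

Residual along source->R->S->T: source->R: 9, R->S: 1, S->T: 7.
Bottleneck = min = 1.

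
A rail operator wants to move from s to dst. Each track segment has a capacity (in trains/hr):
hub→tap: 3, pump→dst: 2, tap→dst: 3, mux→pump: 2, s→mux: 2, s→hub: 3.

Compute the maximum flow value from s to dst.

5

Augment s→mux→pump→dst: bottleneck 2. Total 2.
Augment s→hub→tap→dst: bottleneck 3. Total 5.
No augmenting path remains in the residual graph.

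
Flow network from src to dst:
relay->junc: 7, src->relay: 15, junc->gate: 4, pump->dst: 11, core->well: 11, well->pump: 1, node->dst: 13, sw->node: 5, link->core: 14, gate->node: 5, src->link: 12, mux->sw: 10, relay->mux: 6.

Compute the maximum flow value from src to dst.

10

Augment src->link->core->well->pump->dst: bottleneck 1. Total 1.
Augment src->relay->junc->gate->node->dst: bottleneck 4. Total 5.
Augment src->relay->mux->sw->node->dst: bottleneck 5. Total 10.
No augmenting path remains in the residual graph.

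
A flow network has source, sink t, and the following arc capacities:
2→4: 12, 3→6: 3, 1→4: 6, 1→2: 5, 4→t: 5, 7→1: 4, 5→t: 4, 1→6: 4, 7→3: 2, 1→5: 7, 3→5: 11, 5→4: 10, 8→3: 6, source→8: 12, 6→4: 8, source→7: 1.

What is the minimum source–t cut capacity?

7

Max flow = 7 (via 3 augmenting paths).
In the residual at optimum, the set reachable from source is {8, source}.
Cut edges: source→7 (cap 1), 8→3 (cap 6). Sum = 7.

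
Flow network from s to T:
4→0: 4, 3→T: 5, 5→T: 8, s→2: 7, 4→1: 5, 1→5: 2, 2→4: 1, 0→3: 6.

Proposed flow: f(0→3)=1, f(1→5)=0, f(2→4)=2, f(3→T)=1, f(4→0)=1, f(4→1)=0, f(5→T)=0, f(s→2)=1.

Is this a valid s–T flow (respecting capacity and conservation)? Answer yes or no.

Capacity violated on 2→4: flow 2 > capacity 1.

No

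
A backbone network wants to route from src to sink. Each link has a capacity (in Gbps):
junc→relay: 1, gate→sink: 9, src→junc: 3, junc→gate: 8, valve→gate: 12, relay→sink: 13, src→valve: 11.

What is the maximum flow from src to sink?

10

Augment src→valve→gate→sink: bottleneck 9. Total 9.
Augment src→junc→relay→sink: bottleneck 1. Total 10.
No augmenting path remains in the residual graph.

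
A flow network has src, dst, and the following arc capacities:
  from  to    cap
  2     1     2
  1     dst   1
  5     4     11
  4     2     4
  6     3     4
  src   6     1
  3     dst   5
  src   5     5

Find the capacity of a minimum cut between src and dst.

Max flow = 2 (via 2 augmenting paths).
In the residual at optimum, the set reachable from src is {1, 2, 4, 5, src}.
Cut edges: src->6 (cap 1), 1->dst (cap 1). Sum = 2.

2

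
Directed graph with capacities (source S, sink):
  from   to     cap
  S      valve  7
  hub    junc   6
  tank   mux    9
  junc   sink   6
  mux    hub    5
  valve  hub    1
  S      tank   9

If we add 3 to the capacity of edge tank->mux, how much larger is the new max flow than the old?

Original max flow = 6.
Edge tank->mux does not cross the min cut (source side {S, mux, tank, valve}), so extra capacity there cannot help.
New max flow = 6. Increase = 0.

0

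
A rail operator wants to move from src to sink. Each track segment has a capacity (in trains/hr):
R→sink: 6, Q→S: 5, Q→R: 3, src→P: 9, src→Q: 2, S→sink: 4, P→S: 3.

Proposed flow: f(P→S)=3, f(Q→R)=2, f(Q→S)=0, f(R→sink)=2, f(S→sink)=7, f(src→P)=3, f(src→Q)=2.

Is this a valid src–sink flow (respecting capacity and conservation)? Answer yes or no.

No

Capacity violated on S→sink: flow 7 > capacity 4.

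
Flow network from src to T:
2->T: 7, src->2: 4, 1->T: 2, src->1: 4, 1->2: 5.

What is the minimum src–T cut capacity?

8

Max flow = 8 (via 3 augmenting paths).
In the residual at optimum, the set reachable from src is {src}.
Cut edges: src->1 (cap 4), src->2 (cap 4). Sum = 8.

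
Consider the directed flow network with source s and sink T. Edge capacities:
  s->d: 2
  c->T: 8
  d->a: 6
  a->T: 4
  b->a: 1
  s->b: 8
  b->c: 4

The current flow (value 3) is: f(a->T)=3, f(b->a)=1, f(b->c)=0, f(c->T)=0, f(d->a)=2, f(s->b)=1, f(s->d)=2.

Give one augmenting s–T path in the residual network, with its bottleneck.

Residual along s->b->c->T: s->b: 7, b->c: 4, c->T: 8.
Bottleneck = min = 4.

s->b->c->T, bottleneck 4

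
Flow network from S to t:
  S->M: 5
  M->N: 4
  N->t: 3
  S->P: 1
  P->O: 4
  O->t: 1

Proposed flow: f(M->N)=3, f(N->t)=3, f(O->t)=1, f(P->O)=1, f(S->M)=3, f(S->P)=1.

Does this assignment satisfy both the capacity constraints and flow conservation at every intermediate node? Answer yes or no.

Every edge has 0 ≤ f(e) ≤ cap(e).
At each intermediate node, inflow equals outflow.

Yes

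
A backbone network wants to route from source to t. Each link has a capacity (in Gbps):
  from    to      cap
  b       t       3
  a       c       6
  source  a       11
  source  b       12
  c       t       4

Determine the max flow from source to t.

7

Augment source->b->t: bottleneck 3. Total 3.
Augment source->a->c->t: bottleneck 4. Total 7.
No augmenting path remains in the residual graph.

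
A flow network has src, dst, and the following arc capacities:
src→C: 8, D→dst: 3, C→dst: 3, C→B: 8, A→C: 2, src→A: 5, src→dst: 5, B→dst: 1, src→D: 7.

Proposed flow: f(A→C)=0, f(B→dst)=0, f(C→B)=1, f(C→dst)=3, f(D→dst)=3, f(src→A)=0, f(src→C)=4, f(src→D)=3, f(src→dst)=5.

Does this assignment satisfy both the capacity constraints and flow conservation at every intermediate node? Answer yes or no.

No

Conservation fails at B: inflow 1 ≠ outflow 0.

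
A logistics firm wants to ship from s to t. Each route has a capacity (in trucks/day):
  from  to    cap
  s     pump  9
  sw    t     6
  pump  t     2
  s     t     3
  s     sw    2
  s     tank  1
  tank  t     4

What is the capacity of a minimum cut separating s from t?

Max flow = 8 (via 4 augmenting paths).
In the residual at optimum, the set reachable from s is {pump, s}.
Cut edges: s→tank (cap 1), s→sw (cap 2), s→t (cap 3), pump→t (cap 2). Sum = 8.

8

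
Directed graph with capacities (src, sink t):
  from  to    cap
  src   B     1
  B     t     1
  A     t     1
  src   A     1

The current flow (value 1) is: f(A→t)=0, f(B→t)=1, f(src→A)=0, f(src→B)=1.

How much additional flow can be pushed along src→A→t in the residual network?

Residual capacities along the path: src→A: 1, A→t: 1.
Minimum is 1.

1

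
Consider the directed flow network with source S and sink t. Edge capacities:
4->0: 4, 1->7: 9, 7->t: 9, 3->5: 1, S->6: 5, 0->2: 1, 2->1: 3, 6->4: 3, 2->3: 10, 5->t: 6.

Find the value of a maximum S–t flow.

Augment S->6->4->0->2->3->5->t: bottleneck 1. Total 1.
No augmenting path remains in the residual graph.

1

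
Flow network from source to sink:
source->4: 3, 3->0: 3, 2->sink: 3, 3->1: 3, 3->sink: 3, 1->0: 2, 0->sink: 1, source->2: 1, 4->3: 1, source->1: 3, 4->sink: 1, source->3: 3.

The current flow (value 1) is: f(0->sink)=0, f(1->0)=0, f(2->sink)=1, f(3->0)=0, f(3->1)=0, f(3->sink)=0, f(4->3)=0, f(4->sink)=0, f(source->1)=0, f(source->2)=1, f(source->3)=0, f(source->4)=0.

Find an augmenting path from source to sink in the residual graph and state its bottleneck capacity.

source->4->sink, bottleneck 1

Residual along source->4->sink: source->4: 3, 4->sink: 1.
Bottleneck = min = 1.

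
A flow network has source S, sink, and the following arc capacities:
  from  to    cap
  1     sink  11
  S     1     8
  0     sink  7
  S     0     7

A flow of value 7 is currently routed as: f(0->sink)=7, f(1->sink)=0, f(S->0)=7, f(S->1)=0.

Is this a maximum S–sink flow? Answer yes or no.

Residual path S->1->sink has bottleneck 8 > 0.
Pushing 8 along it raises the flow to 15, so the given flow is not maximum.

No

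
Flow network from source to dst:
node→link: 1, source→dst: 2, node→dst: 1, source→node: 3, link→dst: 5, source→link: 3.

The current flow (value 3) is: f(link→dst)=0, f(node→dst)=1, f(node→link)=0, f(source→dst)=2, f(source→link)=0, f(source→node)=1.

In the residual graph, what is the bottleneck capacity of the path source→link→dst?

3

Residual capacities along the path: source→link: 3, link→dst: 5.
Minimum is 3.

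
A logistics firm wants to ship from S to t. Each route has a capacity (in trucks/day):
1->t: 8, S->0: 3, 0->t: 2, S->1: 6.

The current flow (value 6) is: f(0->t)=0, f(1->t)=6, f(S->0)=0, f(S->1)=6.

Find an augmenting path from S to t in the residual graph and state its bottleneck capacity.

Residual along S->0->t: S->0: 3, 0->t: 2.
Bottleneck = min = 2.

S->0->t, bottleneck 2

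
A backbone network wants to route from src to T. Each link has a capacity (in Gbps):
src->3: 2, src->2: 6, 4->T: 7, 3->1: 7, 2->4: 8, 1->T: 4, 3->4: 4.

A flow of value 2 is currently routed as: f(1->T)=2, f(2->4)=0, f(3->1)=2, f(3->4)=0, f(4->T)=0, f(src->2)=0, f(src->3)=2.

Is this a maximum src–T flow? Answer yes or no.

Residual path src->2->4->T has bottleneck 6 > 0.
Pushing 6 along it raises the flow to 8, so the given flow is not maximum.

No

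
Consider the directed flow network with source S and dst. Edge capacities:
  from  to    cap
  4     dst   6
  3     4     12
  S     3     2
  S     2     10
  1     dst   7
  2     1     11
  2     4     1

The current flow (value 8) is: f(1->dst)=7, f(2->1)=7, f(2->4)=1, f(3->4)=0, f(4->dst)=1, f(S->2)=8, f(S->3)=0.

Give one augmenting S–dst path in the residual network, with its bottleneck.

S->3->4->dst, bottleneck 2

Residual along S->3->4->dst: S->3: 2, 3->4: 12, 4->dst: 5.
Bottleneck = min = 2.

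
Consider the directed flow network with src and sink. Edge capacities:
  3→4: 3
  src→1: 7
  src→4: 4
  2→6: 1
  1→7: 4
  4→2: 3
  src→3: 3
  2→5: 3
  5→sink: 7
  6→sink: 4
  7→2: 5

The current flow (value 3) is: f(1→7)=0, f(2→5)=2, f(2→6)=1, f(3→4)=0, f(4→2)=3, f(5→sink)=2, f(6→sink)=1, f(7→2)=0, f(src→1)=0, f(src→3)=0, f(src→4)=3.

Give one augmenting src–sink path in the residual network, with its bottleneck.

Residual along src→1→7→2→5→sink: src→1: 7, 1→7: 4, 7→2: 5, 2→5: 1, 5→sink: 5.
Bottleneck = min = 1.

src→1→7→2→5→sink, bottleneck 1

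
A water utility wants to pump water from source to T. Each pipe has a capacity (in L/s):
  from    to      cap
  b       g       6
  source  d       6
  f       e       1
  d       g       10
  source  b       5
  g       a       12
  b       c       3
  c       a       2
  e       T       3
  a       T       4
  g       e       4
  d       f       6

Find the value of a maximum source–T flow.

7

Augment source->d->f->e->T: bottleneck 1. Total 1.
Augment source->d->g->e->T: bottleneck 2. Total 3.
Augment source->d->g->a->T: bottleneck 3. Total 6.
Augment source->b->g->a->T: bottleneck 1. Total 7.
No augmenting path remains in the residual graph.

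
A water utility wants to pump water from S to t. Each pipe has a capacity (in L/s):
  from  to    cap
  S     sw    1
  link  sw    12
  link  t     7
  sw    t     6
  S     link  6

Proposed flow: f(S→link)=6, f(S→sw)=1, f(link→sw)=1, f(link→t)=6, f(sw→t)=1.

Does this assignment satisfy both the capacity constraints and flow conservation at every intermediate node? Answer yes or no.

Conservation fails at link: inflow 6 ≠ outflow 7.

No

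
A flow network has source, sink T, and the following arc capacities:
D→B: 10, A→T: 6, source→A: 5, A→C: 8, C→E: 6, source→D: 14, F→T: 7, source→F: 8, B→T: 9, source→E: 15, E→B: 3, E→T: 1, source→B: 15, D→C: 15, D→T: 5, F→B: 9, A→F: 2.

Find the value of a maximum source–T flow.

Augment source→A→T: bottleneck 5. Total 5.
Augment source→D→T: bottleneck 5. Total 10.
Augment source→F→T: bottleneck 7. Total 17.
Augment source→E→T: bottleneck 1. Total 18.
Augment source→B→T: bottleneck 9. Total 27.
No augmenting path remains in the residual graph.

27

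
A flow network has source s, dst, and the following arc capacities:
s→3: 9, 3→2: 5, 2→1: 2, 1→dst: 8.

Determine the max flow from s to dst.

2

Augment s→3→2→1→dst: bottleneck 2. Total 2.
No augmenting path remains in the residual graph.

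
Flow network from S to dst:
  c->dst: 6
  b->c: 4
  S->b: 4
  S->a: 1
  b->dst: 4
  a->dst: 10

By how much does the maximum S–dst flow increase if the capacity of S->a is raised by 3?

3

Original max flow = 5.
After raising cap(S->a), augmenting paths through that edge carry 3 more units.
New max flow = 8. Increase = 3.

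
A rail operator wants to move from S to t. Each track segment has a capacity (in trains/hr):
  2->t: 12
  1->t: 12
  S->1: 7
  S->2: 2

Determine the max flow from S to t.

9

Augment S->2->t: bottleneck 2. Total 2.
Augment S->1->t: bottleneck 7. Total 9.
No augmenting path remains in the residual graph.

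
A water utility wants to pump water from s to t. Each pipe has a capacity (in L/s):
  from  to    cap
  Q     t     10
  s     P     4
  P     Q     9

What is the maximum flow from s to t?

4

Augment s->P->Q->t: bottleneck 4. Total 4.
No augmenting path remains in the residual graph.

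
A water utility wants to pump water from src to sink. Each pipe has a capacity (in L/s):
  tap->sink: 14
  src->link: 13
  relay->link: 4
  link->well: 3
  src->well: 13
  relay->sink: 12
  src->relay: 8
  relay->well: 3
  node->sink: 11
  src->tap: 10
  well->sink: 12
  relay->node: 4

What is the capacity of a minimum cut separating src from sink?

30

Max flow = 30 (via 3 augmenting paths).
In the residual at optimum, the set reachable from src is {link, src, well}.
Cut edges: src->relay (cap 8), src->tap (cap 10), well->sink (cap 12). Sum = 30.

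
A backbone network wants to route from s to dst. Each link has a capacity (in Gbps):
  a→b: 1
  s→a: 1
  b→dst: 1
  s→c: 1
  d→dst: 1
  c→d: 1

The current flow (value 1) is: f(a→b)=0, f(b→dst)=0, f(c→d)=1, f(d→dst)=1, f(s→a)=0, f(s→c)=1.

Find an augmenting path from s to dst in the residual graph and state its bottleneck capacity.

Residual along s→a→b→dst: s→a: 1, a→b: 1, b→dst: 1.
Bottleneck = min = 1.

s→a→b→dst, bottleneck 1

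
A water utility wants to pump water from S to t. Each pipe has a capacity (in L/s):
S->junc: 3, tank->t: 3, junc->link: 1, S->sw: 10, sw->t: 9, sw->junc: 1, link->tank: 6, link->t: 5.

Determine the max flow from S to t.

10

Augment S->sw->t: bottleneck 9. Total 9.
Augment S->junc->link->t: bottleneck 1. Total 10.
No augmenting path remains in the residual graph.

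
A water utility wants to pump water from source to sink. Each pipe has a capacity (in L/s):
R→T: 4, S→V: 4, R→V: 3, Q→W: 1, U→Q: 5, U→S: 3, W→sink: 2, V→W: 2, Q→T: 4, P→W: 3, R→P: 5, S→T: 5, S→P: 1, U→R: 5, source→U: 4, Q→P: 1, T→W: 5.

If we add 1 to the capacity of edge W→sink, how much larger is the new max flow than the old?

Original max flow = 2.
After raising cap(W→sink), augmenting paths through that edge carry 1 more unit.
New max flow = 3. Increase = 1.

1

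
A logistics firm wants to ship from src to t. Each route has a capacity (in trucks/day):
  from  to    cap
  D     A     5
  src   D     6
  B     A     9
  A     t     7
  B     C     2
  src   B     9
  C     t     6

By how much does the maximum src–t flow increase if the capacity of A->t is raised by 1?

1

Original max flow = 9.
After raising cap(A->t), augmenting paths through that edge carry 1 more unit.
New max flow = 10. Increase = 1.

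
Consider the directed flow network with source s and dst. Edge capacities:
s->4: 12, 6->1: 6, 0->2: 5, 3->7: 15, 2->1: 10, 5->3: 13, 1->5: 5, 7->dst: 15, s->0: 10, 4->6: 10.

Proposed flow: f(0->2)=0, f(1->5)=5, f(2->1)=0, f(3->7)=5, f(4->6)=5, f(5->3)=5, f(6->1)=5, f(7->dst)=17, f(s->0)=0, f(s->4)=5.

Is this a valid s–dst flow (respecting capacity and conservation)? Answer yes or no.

Capacity violated on 7->dst: flow 17 > capacity 15.

No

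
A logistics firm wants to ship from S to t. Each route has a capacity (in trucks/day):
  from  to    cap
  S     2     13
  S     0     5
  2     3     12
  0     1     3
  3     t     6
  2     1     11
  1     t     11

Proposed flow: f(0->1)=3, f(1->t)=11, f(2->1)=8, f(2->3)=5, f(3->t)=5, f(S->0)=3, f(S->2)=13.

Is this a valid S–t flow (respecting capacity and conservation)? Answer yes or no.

Yes

Every edge has 0 ≤ f(e) ≤ cap(e).
At each intermediate node, inflow equals outflow.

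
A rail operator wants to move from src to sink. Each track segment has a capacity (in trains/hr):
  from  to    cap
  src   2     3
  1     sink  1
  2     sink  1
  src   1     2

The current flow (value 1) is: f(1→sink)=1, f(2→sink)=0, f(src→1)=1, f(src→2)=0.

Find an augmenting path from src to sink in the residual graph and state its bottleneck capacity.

src→2→sink, bottleneck 1

Residual along src→2→sink: src→2: 3, 2→sink: 1.
Bottleneck = min = 1.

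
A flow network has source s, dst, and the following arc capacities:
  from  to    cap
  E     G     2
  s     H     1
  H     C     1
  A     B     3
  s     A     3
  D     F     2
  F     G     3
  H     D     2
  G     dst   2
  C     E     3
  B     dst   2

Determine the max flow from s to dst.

Augment s->A->B->dst: bottleneck 2. Total 2.
Augment s->H->D->F->G->dst: bottleneck 1. Total 3.
No augmenting path remains in the residual graph.

3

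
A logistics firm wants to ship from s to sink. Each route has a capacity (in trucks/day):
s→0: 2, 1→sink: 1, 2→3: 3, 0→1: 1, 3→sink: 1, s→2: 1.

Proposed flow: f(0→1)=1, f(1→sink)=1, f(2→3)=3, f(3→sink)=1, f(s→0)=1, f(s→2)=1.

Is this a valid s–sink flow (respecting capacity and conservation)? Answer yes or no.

Conservation fails at 2: inflow 1 ≠ outflow 3.

No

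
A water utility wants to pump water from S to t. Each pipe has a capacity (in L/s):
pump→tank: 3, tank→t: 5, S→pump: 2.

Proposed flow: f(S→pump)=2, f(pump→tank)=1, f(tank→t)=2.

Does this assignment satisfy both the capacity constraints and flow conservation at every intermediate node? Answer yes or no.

Conservation fails at pump: inflow 2 ≠ outflow 1.

No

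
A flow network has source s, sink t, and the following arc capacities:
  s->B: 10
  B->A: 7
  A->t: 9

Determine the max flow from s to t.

Augment s->B->A->t: bottleneck 7. Total 7.
No augmenting path remains in the residual graph.

7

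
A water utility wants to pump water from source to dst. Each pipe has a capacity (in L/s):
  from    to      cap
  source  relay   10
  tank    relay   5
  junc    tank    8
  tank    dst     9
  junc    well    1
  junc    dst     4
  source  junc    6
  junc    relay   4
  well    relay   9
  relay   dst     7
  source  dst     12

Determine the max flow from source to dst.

Augment source→dst: bottleneck 12. Total 12.
Augment source→junc→dst: bottleneck 4. Total 16.
Augment source→relay→dst: bottleneck 7. Total 23.
Augment source→junc→tank→dst: bottleneck 2. Total 25.
No augmenting path remains in the residual graph.

25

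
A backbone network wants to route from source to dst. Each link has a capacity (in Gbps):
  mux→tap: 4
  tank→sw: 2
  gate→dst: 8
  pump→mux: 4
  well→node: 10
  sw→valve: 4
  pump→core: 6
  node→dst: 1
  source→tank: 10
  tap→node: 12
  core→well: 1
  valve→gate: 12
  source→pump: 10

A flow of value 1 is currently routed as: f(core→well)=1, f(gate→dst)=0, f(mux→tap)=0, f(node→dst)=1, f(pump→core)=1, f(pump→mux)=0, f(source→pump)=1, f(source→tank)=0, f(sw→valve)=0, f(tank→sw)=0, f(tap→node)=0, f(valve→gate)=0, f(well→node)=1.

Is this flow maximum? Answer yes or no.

Residual path source→tank→sw→valve→gate→dst has bottleneck 2 > 0.
Pushing 2 along it raises the flow to 3, so the given flow is not maximum.

No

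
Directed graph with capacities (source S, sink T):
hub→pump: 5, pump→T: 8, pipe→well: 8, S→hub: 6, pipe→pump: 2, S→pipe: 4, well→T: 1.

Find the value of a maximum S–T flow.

8

Augment S→hub→pump→T: bottleneck 5. Total 5.
Augment S→pipe→pump→T: bottleneck 2. Total 7.
Augment S→pipe→well→T: bottleneck 1. Total 8.
No augmenting path remains in the residual graph.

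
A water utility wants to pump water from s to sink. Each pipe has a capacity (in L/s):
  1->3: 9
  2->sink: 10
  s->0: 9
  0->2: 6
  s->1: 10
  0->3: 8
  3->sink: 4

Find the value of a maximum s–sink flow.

10

Augment s->1->3->sink: bottleneck 4. Total 4.
Augment s->0->2->sink: bottleneck 6. Total 10.
No augmenting path remains in the residual graph.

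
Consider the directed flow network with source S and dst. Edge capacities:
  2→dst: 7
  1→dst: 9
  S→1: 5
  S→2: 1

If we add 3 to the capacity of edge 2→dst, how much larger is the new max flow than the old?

0

Original max flow = 6.
Edge 2→dst does not cross the min cut (source side {S}), so extra capacity there cannot help.
New max flow = 6. Increase = 0.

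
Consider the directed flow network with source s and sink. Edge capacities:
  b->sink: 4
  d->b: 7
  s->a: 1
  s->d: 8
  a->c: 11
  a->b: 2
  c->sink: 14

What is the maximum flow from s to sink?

5

Augment s->a->c->sink: bottleneck 1. Total 1.
Augment s->d->b->sink: bottleneck 4. Total 5.
No augmenting path remains in the residual graph.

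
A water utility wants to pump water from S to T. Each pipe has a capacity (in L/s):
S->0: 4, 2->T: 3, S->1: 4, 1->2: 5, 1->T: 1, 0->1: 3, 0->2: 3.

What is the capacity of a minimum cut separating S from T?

Max flow = 4 (via 2 augmenting paths).
In the residual at optimum, the set reachable from S is {0, 1, 2, S}.
Cut edges: 1->T (cap 1), 2->T (cap 3). Sum = 4.

4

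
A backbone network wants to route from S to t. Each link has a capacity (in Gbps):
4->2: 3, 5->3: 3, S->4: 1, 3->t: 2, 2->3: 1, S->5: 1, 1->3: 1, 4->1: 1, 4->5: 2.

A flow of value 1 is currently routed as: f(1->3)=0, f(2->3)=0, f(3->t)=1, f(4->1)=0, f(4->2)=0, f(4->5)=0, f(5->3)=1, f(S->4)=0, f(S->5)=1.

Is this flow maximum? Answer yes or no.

Residual path S->4->2->3->t has bottleneck 1 > 0.
Pushing 1 along it raises the flow to 2, so the given flow is not maximum.

No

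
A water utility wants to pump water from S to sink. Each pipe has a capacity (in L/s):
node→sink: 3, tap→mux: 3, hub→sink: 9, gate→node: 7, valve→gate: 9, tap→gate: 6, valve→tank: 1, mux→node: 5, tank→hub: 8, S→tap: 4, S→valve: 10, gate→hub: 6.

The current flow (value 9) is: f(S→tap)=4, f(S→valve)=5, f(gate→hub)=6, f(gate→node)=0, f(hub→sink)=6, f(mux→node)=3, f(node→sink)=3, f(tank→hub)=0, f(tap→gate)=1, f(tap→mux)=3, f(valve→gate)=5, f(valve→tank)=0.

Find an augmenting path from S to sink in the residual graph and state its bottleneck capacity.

S→valve→tank→hub→sink, bottleneck 1

Residual along S→valve→tank→hub→sink: S→valve: 5, valve→tank: 1, tank→hub: 8, hub→sink: 3.
Bottleneck = min = 1.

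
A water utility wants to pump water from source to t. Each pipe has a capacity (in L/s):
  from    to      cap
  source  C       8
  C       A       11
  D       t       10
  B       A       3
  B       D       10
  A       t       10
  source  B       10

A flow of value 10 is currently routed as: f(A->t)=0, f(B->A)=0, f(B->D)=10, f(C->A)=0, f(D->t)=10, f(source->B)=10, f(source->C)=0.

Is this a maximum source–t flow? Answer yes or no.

Residual path source->C->A->t has bottleneck 8 > 0.
Pushing 8 along it raises the flow to 18, so the given flow is not maximum.

No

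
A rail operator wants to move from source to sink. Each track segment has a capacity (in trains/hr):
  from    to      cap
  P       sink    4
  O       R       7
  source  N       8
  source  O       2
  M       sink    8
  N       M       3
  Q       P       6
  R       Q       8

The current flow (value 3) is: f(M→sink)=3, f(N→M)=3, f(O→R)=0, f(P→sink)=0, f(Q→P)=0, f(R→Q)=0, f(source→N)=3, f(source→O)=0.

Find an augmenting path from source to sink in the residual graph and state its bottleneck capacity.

source→O→R→Q→P→sink, bottleneck 2

Residual along source→O→R→Q→P→sink: source→O: 2, O→R: 7, R→Q: 8, Q→P: 6, P→sink: 4.
Bottleneck = min = 2.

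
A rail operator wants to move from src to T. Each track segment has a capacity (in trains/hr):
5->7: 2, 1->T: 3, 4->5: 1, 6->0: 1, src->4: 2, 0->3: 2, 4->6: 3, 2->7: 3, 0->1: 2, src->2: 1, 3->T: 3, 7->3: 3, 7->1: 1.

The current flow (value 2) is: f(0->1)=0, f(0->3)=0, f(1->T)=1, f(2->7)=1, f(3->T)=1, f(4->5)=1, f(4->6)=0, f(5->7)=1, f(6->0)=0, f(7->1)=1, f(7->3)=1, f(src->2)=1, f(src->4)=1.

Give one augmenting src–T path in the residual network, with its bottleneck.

src->4->6->0->1->T, bottleneck 1

Residual along src->4->6->0->1->T: src->4: 1, 4->6: 3, 6->0: 1, 0->1: 2, 1->T: 2.
Bottleneck = min = 1.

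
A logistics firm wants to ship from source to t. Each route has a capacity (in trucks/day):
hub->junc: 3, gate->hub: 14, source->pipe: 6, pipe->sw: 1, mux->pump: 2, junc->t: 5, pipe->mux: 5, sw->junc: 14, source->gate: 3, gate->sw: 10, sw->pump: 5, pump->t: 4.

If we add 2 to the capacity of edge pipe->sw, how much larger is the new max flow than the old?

2

Original max flow = 6.
After raising cap(pipe->sw), augmenting paths through that edge carry 2 more units.
New max flow = 8. Increase = 2.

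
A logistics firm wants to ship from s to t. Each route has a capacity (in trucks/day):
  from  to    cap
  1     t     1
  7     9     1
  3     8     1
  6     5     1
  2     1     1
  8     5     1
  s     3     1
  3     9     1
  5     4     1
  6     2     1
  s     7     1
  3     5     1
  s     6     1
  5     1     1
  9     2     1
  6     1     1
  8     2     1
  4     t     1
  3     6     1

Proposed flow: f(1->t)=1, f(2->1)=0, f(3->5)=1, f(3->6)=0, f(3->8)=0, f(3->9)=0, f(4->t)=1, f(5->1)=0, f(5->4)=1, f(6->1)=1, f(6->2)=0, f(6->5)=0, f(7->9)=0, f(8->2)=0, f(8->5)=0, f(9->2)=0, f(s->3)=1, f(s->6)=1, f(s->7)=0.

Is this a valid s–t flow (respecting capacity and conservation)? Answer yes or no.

Yes

Every edge has 0 ≤ f(e) ≤ cap(e).
At each intermediate node, inflow equals outflow.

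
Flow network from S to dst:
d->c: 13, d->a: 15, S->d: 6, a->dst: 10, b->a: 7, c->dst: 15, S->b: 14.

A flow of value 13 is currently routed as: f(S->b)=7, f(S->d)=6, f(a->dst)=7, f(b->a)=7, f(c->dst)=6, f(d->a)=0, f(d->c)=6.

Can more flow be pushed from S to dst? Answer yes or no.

No

Residual reachable from S: {S, b}; dst is not reachable.
Saturated cut: S->d, b->a with total capacity 13 = current flow value. Flow is maximum.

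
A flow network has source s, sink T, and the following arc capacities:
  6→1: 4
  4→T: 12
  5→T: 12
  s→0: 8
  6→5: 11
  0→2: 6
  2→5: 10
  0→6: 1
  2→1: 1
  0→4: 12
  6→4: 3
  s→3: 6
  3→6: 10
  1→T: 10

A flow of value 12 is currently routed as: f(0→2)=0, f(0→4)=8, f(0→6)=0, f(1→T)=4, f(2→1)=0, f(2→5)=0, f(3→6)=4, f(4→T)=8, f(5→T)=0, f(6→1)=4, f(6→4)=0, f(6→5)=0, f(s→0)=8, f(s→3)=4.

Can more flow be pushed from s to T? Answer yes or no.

Residual path s→3→6→5→T has bottleneck 2 > 0.
Pushing 2 along it raises the flow to 14, so the given flow is not maximum.

Yes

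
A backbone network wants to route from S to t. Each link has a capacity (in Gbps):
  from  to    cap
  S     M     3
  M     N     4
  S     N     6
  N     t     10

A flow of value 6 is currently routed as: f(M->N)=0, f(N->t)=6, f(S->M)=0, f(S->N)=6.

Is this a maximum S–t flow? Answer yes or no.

Residual path S->M->N->t has bottleneck 3 > 0.
Pushing 3 along it raises the flow to 9, so the given flow is not maximum.

No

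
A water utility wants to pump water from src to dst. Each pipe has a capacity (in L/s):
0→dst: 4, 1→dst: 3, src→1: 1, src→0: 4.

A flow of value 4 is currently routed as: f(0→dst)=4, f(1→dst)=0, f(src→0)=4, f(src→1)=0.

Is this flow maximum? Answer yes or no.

No

Residual path src→1→dst has bottleneck 1 > 0.
Pushing 1 along it raises the flow to 5, so the given flow is not maximum.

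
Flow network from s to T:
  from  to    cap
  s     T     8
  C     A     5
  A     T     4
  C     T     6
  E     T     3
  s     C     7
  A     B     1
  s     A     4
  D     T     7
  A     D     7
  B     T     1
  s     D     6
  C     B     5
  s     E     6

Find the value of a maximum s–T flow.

28

Augment s→T: bottleneck 8. Total 8.
Augment s→C→T: bottleneck 6. Total 14.
Augment s→A→T: bottleneck 4. Total 18.
Augment s→E→T: bottleneck 3. Total 21.
Augment s→D→T: bottleneck 6. Total 27.
Augment s→C→B→T: bottleneck 1. Total 28.
No augmenting path remains in the residual graph.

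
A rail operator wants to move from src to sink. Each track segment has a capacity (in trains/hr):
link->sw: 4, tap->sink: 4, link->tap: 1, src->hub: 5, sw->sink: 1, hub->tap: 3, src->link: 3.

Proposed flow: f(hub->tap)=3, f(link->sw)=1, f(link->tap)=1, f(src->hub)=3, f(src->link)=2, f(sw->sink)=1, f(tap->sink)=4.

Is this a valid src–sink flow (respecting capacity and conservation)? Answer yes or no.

Yes

Every edge has 0 ≤ f(e) ≤ cap(e).
At each intermediate node, inflow equals outflow.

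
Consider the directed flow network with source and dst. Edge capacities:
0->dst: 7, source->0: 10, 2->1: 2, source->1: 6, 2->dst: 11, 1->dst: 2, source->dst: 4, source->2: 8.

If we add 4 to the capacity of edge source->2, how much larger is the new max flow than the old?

Original max flow = 21.
After raising cap(source->2), augmenting paths through that edge carry 3 more units.
New max flow = 24. Increase = 3.

3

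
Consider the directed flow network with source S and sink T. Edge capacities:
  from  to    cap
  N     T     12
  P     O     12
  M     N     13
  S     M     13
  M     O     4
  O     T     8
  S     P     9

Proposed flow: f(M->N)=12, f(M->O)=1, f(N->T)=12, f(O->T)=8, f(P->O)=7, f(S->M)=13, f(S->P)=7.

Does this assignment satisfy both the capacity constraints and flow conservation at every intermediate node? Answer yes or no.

Every edge has 0 ≤ f(e) ≤ cap(e).
At each intermediate node, inflow equals outflow.

Yes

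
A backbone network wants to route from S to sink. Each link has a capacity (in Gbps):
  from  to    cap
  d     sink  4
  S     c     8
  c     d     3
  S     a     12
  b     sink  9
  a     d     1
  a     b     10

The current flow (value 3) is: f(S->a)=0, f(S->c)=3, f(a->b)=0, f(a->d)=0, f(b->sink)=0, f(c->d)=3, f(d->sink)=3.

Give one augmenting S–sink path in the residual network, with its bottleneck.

S->a->d->sink, bottleneck 1

Residual along S->a->d->sink: S->a: 12, a->d: 1, d->sink: 1.
Bottleneck = min = 1.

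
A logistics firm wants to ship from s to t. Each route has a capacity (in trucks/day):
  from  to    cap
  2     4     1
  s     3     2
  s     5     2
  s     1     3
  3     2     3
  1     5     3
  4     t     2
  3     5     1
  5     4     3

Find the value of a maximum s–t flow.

Augment s->5->4->t: bottleneck 2. Total 2.
No augmenting path remains in the residual graph.

2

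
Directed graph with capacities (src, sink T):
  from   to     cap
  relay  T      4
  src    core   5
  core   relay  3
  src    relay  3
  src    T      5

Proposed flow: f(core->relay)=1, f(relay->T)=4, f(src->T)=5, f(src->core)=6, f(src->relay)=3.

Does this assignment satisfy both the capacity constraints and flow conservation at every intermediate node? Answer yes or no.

No

Capacity violated on src->core: flow 6 > capacity 5.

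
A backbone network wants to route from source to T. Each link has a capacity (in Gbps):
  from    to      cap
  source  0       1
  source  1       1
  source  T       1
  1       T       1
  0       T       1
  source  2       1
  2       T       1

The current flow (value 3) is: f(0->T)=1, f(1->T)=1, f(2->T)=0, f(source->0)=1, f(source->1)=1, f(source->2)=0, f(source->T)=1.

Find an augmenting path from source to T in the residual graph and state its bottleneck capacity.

Residual along source->2->T: source->2: 1, 2->T: 1.
Bottleneck = min = 1.

source->2->T, bottleneck 1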